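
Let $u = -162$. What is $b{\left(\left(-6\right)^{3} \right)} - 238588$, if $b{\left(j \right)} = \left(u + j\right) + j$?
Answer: $-239182$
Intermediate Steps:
$b{\left(j \right)} = -162 + 2 j$ ($b{\left(j \right)} = \left(-162 + j\right) + j = -162 + 2 j$)
$b{\left(\left(-6\right)^{3} \right)} - 238588 = \left(-162 + 2 \left(-6\right)^{3}\right) - 238588 = \left(-162 + 2 \left(-216\right)\right) - 238588 = \left(-162 - 432\right) - 238588 = -594 - 238588 = -239182$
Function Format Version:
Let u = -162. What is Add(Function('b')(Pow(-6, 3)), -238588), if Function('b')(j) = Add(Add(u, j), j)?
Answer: -239182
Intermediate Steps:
Function('b')(j) = Add(-162, Mul(2, j)) (Function('b')(j) = Add(Add(-162, j), j) = Add(-162, Mul(2, j)))
Add(Function('b')(Pow(-6, 3)), -238588) = Add(Add(-162, Mul(2, Pow(-6, 3))), -238588) = Add(Add(-162, Mul(2, -216)), -238588) = Add(Add(-162, -432), -238588) = Add(-594, -238588) = -239182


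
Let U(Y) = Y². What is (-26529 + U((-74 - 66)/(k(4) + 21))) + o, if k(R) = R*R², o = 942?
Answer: -7393859/289 ≈ -25584.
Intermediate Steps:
k(R) = R³
(-26529 + U((-74 - 66)/(k(4) + 21))) + o = (-26529 + ((-74 - 66)/(4³ + 21))²) + 942 = (-26529 + (-140/(64 + 21))²) + 942 = (-26529 + (-140/85)²) + 942 = (-26529 + (-140*1/85)²) + 942 = (-26529 + (-28/17)²) + 942 = (-26529 + 784/289) + 942 = -7666097/289 + 942 = -7393859/289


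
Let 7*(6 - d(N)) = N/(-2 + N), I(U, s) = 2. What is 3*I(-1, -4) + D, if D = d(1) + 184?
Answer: 1373/7 ≈ 196.14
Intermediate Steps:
d(N) = 6 - N/(7*(-2 + N))
D = 1331/7 (D = (-84 + 41*1)/(7*(-2 + 1)) + 184 = (⅐)*(-84 + 41)/(-1) + 184 = (⅐)*(-1)*(-43) + 184 = 43/7 + 184 = 1331/7 ≈ 190.14)
3*I(-1, -4) + D = 3*2 + 1331/7 = 6 + 1331/7 = 1373/7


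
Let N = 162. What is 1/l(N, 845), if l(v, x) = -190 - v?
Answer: -1/352 ≈ -0.0028409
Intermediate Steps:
1/l(N, 845) = 1/(-190 - 1*162) = 1/(-190 - 162) = 1/(-352) = -1/352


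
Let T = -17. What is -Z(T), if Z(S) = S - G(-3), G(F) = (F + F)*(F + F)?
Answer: 53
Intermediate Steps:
G(F) = 4*F² (G(F) = (2*F)*(2*F) = 4*F²)
Z(S) = -36 + S (Z(S) = S - 4*(-3)² = S - 4*9 = S - 1*36 = S - 36 = -36 + S)
-Z(T) = -(-36 - 17) = -1*(-53) = 53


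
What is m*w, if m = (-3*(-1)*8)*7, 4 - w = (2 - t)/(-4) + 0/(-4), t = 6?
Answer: 504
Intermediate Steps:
w = 3 (w = 4 - ((2 - 1*6)/(-4) + 0/(-4)) = 4 - ((2 - 6)*(-¼) + 0*(-¼)) = 4 - (-4*(-¼) + 0) = 4 - (1 + 0) = 4 - 1*1 = 4 - 1 = 3)
m = 168 (m = (3*8)*7 = 24*7 = 168)
m*w = 168*3 = 504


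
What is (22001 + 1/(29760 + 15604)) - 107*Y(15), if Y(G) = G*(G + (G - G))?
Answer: -94084935/45364 ≈ -2074.0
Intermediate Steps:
Y(G) = G**2 (Y(G) = G*(G + 0) = G*G = G**2)
(22001 + 1/(29760 + 15604)) - 107*Y(15) = (22001 + 1/(29760 + 15604)) - 107*15**2 = (22001 + 1/45364) - 107*225 = (22001 + 1/45364) - 24075 = 998053365/45364 - 24075 = -94084935/45364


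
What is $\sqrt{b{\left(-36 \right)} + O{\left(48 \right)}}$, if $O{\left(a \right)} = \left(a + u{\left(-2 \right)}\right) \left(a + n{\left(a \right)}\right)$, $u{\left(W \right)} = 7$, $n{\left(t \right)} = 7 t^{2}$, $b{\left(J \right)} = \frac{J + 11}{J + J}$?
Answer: $\frac{\sqrt{128113970}}{12} \approx 943.23$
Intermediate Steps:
$b{\left(J \right)} = \frac{11 + J}{2 J}$
$O{\left(a \right)} = \left(7 + a\right) \left(a + 7 a^{2}\right)$ ($O{\left(a \right)} = \left(a + 7\right) \left(a + 7 a^{2}\right) = \left(7 + a\right) \left(a + 7 a^{2}\right)$)
$\sqrt{b{\left(-36 \right)} + O{\left(48 \right)}} = \sqrt{\frac{11 - 36}{2 \left(-36\right)} + 48 \left(7 + 7 \cdot 48^{2} + 50 \cdot 48\right)} = \sqrt{\frac{1}{2} \left(- \frac{1}{36}\right) \left(-25\right) + 48 \left(7 + 7 \cdot 2304 + 2400\right)} = \sqrt{\frac{25}{72} + 48 \left(7 + 16128 + 2400\right)} = \sqrt{\frac{25}{72} + 48 \cdot 18535} = \sqrt{\frac{25}{72} + 889680} = \sqrt{\frac{64056985}{72}} = \frac{\sqrt{128113970}}{12}$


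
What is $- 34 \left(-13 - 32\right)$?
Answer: $1530$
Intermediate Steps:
$- 34 \left(-13 - 32\right) = \left(-34\right) \left(-45\right) = 1530$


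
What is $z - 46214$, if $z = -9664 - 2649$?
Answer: $-58527$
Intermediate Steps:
$z = -12313$ ($z = -9664 - 2649 = -12313$)
$z - 46214 = -12313 - 46214 = -58527$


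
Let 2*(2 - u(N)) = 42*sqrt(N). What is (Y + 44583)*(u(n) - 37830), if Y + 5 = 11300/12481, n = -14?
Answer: -3006727874472/1783 - 1669167954*I*sqrt(14)/1783 ≈ -1.6863e+9 - 3.5028e+6*I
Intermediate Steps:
u(N) = 2 - 21*sqrt(N)
Y = -51105/12481 (Y = -5 + 11300/12481 = -51105/12481 ≈ -4.0946)
(Y + 44583)*(u(n) - 37830) = (-51105/12481 + 44583)*((2 - 21*I*sqrt(14)) - 37830) = 556389318*((2 - 21*I*sqrt(14)) - 37830)/12481 = 556389318*(-37828 - 21*I*sqrt(14))/12481 = -3006727874472/1783 - 1669167954*I*sqrt(14)/1783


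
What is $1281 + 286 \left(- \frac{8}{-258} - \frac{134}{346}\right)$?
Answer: $\frac{26314091}{22317} \approx 1179.1$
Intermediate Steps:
$1281 + 286 \left(- \frac{8}{-258} - \frac{134}{346}\right) = 1281 + 286 \left(\left(-8\right) \left(- \frac{1}{258}\right) - \frac{67}{173}\right) = 1281 + 286 \left(\frac{4}{129} - \frac{67}{173}\right) = 1281 + 286 \left(- \frac{7951}{22317}\right) = 1281 - \frac{2273986}{22317} = \frac{26314091}{22317}$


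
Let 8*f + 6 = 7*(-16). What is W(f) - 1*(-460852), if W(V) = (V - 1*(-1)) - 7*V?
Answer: 921883/2 ≈ 4.6094e+5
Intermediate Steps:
f = -59/4 (f = -¾ + (7*(-16))/8 = -¾ + (⅛)*(-112) = -¾ - 14 = -59/4 ≈ -14.750)
W(V) = 1 - 6*V (W(V) = (V + 1) - 7*V = (1 + V) - 7*V = 1 - 6*V)
W(f) - 1*(-460852) = (1 - 6*(-59/4)) - 1*(-460852) = (1 + 177/2) + 460852 = 179/2 + 460852 = 921883/2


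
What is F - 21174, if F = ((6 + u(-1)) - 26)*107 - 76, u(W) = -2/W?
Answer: -23176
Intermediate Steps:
F = -2002 (F = ((6 - 2/(-1)) - 26)*107 - 76 = ((6 - 2*(-1)) - 26)*107 - 76 = ((6 + 2) - 26)*107 - 76 = (8 - 26)*107 - 76 = -18*107 - 76 = -1926 - 76 = -2002)
F - 21174 = -2002 - 21174 = -23176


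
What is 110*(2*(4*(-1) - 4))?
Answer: -1760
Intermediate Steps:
110*(2*(4*(-1) - 4)) = 110*(2*(-4 - 4)) = 110*(2*(-8)) = 110*(-16) = -1760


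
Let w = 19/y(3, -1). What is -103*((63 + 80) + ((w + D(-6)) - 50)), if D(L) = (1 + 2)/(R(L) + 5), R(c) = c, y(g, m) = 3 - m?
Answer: -39037/4 ≈ -9759.3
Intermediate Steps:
D(L) = 3/(5 + L) (D(L) = (1 + 2)/(L + 5) = 3/(5 + L))
w = 19/4 (w = 19/(3 - 1*(-1)) = 19/(3 + 1) = 19/4 ≈ 4.7500)
-103*((63 + 80) + ((w + D(-6)) - 50)) = -103*((63 + 80) + ((19/4 + 3/(5 - 6)) - 50)) = -103*(143 + ((19/4 + 3/(-1)) - 50)) = -103*(143 + ((19/4 + 3*(-1)) - 50)) = -103*(143 + ((19/4 - 3) - 50)) = -103*(143 + (7/4 - 50)) = -103*(143 - 193/4) = -103*379/4 = -39037/4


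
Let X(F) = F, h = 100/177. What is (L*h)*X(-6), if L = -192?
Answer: 38400/59 ≈ 650.85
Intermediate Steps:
h = 100/177 (h = 100*(1/177) = 100/177 ≈ 0.56497)
(L*h)*X(-6) = -192*100/177*(-6) = -6400/59*(-6) = 38400/59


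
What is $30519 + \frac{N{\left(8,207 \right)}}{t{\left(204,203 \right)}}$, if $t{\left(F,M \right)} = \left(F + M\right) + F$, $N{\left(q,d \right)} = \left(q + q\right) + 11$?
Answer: $\frac{18647136}{611} \approx 30519.0$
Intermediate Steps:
$N{\left(q,d \right)} = 11 + 2 q$ ($N{\left(q,d \right)} = 2 q + 11 = 11 + 2 q$)
$t{\left(F,M \right)} = M + 2 F$
$30519 + \frac{N{\left(8,207 \right)}}{t{\left(204,203 \right)}} = 30519 + \frac{11 + 2 \cdot 8}{203 + 2 \cdot 204} = 30519 + \frac{11 + 16}{203 + 408} = 30519 + \frac{27}{611} = \frac{18647136}{611}$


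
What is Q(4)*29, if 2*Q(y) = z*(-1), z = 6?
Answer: -87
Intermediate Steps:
Q(y) = -3 (Q(y) = (6*(-1))/2 = (1/2)*(-6) = -3)
Q(4)*29 = -3*29 = -87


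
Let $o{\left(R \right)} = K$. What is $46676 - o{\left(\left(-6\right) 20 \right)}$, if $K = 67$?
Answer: $46609$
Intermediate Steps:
$o{\left(R \right)} = 67$
$46676 - o{\left(\left(-6\right) 20 \right)} = 46676 - 67 = 46609$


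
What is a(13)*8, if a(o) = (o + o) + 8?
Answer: 272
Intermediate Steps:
a(o) = 8 + 2*o (a(o) = 2*o + 8 = 8 + 2*o)
a(13)*8 = (8 + 2*13)*8 = (8 + 26)*8 = 34*8 = 272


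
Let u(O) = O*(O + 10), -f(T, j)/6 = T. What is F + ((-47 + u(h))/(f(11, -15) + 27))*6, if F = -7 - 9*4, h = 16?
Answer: -1297/13 ≈ -99.769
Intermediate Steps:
f(T, j) = -6*T
u(O) = O*(10 + O)
F = -43 (F = -7 - 36 = -43)
F + ((-47 + u(h))/(f(11, -15) + 27))*6 = -43 + ((-47 + 16*(10 + 16))/(-6*11 + 27))*6 = -43 + ((-47 + 16*26)/(-66 + 27))*6 = -43 + ((-47 + 416)/(-39))*6 = -43 + (369*(-1/39))*6 = -43 - 123/13*6 = -43 - 738/13 = -1297/13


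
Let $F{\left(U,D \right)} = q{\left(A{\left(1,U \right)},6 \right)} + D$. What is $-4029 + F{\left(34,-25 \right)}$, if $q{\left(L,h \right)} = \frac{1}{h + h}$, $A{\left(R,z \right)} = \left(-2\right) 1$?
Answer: $- \frac{48647}{12} \approx -4053.9$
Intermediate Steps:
$A{\left(R,z \right)} = -2$
$q{\left(L,h \right)} = \frac{1}{2 h}$
$F{\left(U,D \right)} = \frac{1}{12} + D$ ($F{\left(U,D \right)} = \frac{1}{2 \cdot 6} + D = \frac{1}{2} \cdot \frac{1}{6} + D = \frac{1}{12} + D$)
$-4029 + F{\left(34,-25 \right)} = -4029 + \left(\frac{1}{12} - 25\right) = -4029 - \frac{299}{12} = - \frac{48647}{12}$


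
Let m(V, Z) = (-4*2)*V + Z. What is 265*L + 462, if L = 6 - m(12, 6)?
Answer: 25902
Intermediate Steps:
m(V, Z) = Z - 8*V (m(V, Z) = -8*V + Z = Z - 8*V)
L = 96 (L = 6 - (6 - 8*12) = 6 - (6 - 96) = 6 - 1*(-90) = 6 + 90 = 96)
265*L + 462 = 265*96 + 462 = 25440 + 462 = 25902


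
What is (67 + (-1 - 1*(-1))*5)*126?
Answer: 8442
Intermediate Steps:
(67 + (-1 - 1*(-1))*5)*126 = (67 + (-1 + 1)*5)*126 = (67 + 0*5)*126 = (67 + 0)*126 = 67*126 = 8442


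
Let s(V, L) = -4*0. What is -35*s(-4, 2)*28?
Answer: 0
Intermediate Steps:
s(V, L) = 0
-35*s(-4, 2)*28 = -35*0*28 = 0*28 = 0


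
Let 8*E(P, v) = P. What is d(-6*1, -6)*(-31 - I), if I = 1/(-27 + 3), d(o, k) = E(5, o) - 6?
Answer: 31949/192 ≈ 166.40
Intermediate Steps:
E(P, v) = P/8
d(o, k) = -43/8 (d(o, k) = (1/8)*5 - 6 = 5/8 - 6 = -43/8)
I = -1/24 (I = 1/(-24) = -1/24 ≈ -0.041667)
d(-6*1, -6)*(-31 - I) = -43*(-31 - 1*(-1/24))/8 = -43*(-31 + 1/24)/8 = -43/8*(-743/24) = 31949/192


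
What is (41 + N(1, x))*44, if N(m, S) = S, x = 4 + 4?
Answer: 2156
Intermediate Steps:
x = 8
(41 + N(1, x))*44 = (41 + 8)*44 = 49*44 = 2156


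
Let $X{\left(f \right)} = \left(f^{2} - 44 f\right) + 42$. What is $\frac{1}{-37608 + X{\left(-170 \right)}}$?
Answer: $- \frac{1}{1186} \approx -0.00084317$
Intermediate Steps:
$X{\left(f \right)} = 42 + f^{2} - 44 f$
$\frac{1}{-37608 + X{\left(-170 \right)}} = \frac{1}{-37608 + \left(42 + \left(-170\right)^{2} - -7480\right)} = \frac{1}{-37608 + \left(42 + 28900 + 7480\right)} = \frac{1}{-37608 + 36422} = \frac{1}{-1186} = - \frac{1}{1186}$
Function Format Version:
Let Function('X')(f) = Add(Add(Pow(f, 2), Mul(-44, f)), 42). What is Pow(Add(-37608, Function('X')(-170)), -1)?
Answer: Rational(-1, 1186) ≈ -0.00084317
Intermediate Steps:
Function('X')(f) = Add(42, Pow(f, 2), Mul(-44, f))
Pow(Add(-37608, Function('X')(-170)), -1) = Pow(Add(-37608, Add(42, Pow(-170, 2), Mul(-44, -170))), -1) = Pow(Add(-37608, Add(42, 28900, 7480)), -1) = Pow(Add(-37608, 36422), -1) = Pow(-1186, -1) = Rational(-1, 1186)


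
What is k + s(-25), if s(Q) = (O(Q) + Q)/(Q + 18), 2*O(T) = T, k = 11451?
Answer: 160389/14 ≈ 11456.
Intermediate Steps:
O(T) = T/2
s(Q) = 3*Q/(2*(18 + Q)) (s(Q) = (Q/2 + Q)/(Q + 18) = (3*Q/2)/(18 + Q) = 3*Q/(2*(18 + Q)))
k + s(-25) = 11451 + (3/2)*(-25)/(18 - 25) = 11451 + (3/2)*(-25)/(-7) = 11451 + (3/2)*(-25)*(-⅐) = 11451 + 75/14 = 160389/14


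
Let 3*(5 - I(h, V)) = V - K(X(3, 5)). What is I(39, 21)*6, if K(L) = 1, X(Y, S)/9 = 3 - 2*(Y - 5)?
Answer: -10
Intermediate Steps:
X(Y, S) = 117 - 18*Y (X(Y, S) = 9*(3 - 2*(Y - 5)) = 9*(3 - 2*(-5 + Y)) = 9*(3 - (-10 + 2*Y)) = 9*(3 + (10 - 2*Y)) = 9*(13 - 2*Y) = 117 - 18*Y)
I(h, V) = 16/3 - V/3 (I(h, V) = 5 - (V - 1*1)/3 = 5 - (V - 1)/3 = 5 - (-1 + V)/3 = 5 + (⅓ - V/3) = 16/3 - V/3)
I(39, 21)*6 = (16/3 - ⅓*21)*6 = (16/3 - 7)*6 = -5/3*6 = -10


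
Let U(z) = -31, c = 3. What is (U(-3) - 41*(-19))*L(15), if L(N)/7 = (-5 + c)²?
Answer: 20944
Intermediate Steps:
L(N) = 28 (L(N) = 7*(-5 + 3)² = 7*(-2)² = 7*4 = 28)
(U(-3) - 41*(-19))*L(15) = (-31 - 41*(-19))*28 = (-31 + 779)*28 = 748*28 = 20944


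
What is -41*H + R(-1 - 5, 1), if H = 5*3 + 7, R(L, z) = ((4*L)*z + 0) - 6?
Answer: -932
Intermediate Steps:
R(L, z) = -6 + 4*L*z (R(L, z) = (4*L*z + 0) - 6 = 4*L*z - 6 = -6 + 4*L*z)
H = 22 (H = 15 + 7 = 22)
-41*H + R(-1 - 5, 1) = -41*22 + (-6 + 4*(-1 - 5)*1) = -902 + (-6 + 4*(-6)*1) = -902 + (-6 - 24) = -902 - 30 = -932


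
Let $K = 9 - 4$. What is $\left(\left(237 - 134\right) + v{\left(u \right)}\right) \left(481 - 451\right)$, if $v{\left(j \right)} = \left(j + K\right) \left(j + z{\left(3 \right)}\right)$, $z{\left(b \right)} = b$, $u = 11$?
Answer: $9810$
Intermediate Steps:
$K = 5$ ($K = 9 - 4 = 5$)
$v{\left(j \right)} = \left(3 + j\right) \left(5 + j\right)$ ($v{\left(j \right)} = \left(j + 5\right) \left(j + 3\right) = \left(5 + j\right) \left(3 + j\right) = \left(3 + j\right) \left(5 + j\right)$)
$\left(\left(237 - 134\right) + v{\left(u \right)}\right) \left(481 - 451\right) = \left(\left(237 - 134\right) + \left(15 + 11^{2} + 8 \cdot 11\right)\right) \left(481 - 451\right) = \left(\left(237 - 134\right) + \left(15 + 121 + 88\right)\right) 30 = \left(103 + 224\right) 30 = 327 \cdot 30 = 9810$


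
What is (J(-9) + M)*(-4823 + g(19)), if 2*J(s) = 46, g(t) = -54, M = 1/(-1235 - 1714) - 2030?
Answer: 28865226788/2949 ≈ 9.7881e+6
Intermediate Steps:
M = -5986471/2949 (M = 1/(-2949) - 2030 = -1/2949 - 2030 = -5986471/2949 ≈ -2030.0)
J(s) = 23 (J(s) = (1/2)*46 = 23)
(J(-9) + M)*(-4823 + g(19)) = (23 - 5986471/2949)*(-4823 - 54) = -5918644/2949*(-4877) = 28865226788/2949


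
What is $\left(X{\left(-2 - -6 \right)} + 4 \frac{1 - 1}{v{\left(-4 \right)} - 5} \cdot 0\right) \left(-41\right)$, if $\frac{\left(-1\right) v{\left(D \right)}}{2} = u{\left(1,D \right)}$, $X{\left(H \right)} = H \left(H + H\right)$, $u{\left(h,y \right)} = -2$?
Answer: $-1312$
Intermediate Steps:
$X{\left(H \right)} = 2 H^{2}$ ($X{\left(H \right)} = H 2 H = 2 H^{2}$)
$v{\left(D \right)} = 4$ ($v{\left(D \right)} = \left(-2\right) \left(-2\right) = 4$)
$\left(X{\left(-2 - -6 \right)} + 4 \frac{1 - 1}{v{\left(-4 \right)} - 5} \cdot 0\right) \left(-41\right) = \left(2 \left(-2 - -6\right)^{2} + 4 \frac{1 - 1}{4 - 5} \cdot 0\right) \left(-41\right) = \left(2 \left(-2 + 6\right)^{2} + 4 \frac{0}{-1} \cdot 0\right) \left(-41\right) = \left(2 \cdot 4^{2} + 4 \cdot 0 \left(-1\right) 0\right) \left(-41\right) = \left(2 \cdot 16 + 4 \cdot 0 \cdot 0\right) \left(-41\right) = \left(32 + 0 \cdot 0\right) \left(-41\right) = \left(32 + 0\right) \left(-41\right) = 32 \left(-41\right) = -1312$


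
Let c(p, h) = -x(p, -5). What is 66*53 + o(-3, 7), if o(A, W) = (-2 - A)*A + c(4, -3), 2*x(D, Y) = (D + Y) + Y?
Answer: 3498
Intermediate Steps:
x(D, Y) = Y + D/2 (x(D, Y) = ((D + Y) + Y)/2 = (D + 2*Y)/2 = Y + D/2)
c(p, h) = 5 - p/2 (c(p, h) = -(-5 + p/2) = 5 - p/2)
o(A, W) = 3 + A*(-2 - A) (o(A, W) = (-2 - A)*A + (5 - ½*4) = A*(-2 - A) + (5 - 2) = A*(-2 - A) + 3 = 3 + A*(-2 - A))
66*53 + o(-3, 7) = 66*53 + (3 - 1*(-3)² - 2*(-3)) = 3498 + (3 - 1*9 + 6) = 3498 + (3 - 9 + 6) = 3498 + 0 = 3498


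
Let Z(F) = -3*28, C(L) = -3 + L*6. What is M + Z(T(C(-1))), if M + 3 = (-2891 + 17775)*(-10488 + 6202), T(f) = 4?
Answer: -63792911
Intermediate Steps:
C(L) = -3 + 6*L
Z(F) = -84
M = -63792827 (M = -3 + (-2891 + 17775)*(-10488 + 6202) = -3 + 14884*(-4286) = -3 - 63792824 = -63792827)
M + Z(T(C(-1))) = -63792827 - 84 = -63792911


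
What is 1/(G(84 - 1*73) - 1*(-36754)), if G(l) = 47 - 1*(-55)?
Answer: 1/36856 ≈ 2.7133e-5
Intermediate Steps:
G(l) = 102 (G(l) = 47 + 55 = 102)
1/(G(84 - 1*73) - 1*(-36754)) = 1/(102 - 1*(-36754)) = 1/(102 + 36754) = 1/36856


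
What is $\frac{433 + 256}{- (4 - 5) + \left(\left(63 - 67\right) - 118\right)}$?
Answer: $- \frac{689}{121} \approx -5.6942$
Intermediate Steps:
$\frac{433 + 256}{- (4 - 5) + \left(\left(63 - 67\right) - 118\right)} = \frac{689}{\left(-1\right) \left(-1\right) - 122} = \frac{689}{1 - 122} = \frac{689}{-121} = 689 \left(- \frac{1}{121}\right) = - \frac{689}{121}$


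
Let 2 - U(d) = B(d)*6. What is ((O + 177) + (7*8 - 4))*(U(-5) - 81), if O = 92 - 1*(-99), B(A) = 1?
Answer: -35700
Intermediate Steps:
O = 191 (O = 92 + 99 = 191)
U(d) = -4 (U(d) = 2 - 6 = -4)
((O + 177) + (7*8 - 4))*(U(-5) - 81) = ((191 + 177) + (7*8 - 4))*(-4 - 81) = (368 + (56 - 4))*(-85) = (368 + 52)*(-85) = 420*(-85) = -35700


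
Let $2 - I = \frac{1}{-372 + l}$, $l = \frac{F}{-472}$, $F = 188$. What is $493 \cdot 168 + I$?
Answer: $\frac{3639623036}{43943} \approx 82826.0$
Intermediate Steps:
$l = - \frac{47}{118}$ ($l = \frac{188}{-472} = 188 \left(- \frac{1}{472}\right) = - \frac{47}{118} \approx -0.3983$)
$I = \frac{88004}{43943}$ ($I = 2 - \frac{1}{-372 - \frac{47}{118}} = 2 - \frac{1}{- \frac{43943}{118}} = 2 - - \frac{118}{43943} = 2 + \frac{118}{43943} = \frac{88004}{43943} \approx 2.0027$)
$493 \cdot 168 + I = 493 \cdot 168 + \frac{88004}{43943} = 82824 + \frac{88004}{43943} = \frac{3639623036}{43943}$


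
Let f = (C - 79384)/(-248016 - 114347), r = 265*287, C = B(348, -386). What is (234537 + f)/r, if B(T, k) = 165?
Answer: 16997522030/5511903593 ≈ 3.0838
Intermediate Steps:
C = 165
r = 76055
f = 79219/362363 (f = (165 - 79384)/(-248016 - 114347) = -79219/(-362363) = -79219*(-1/362363) = 79219/362363 ≈ 0.21862)
(234537 + f)/r = (234537 + 79219/362363)/76055 = (84987610150/362363)*(1/76055) = 16997522030/5511903593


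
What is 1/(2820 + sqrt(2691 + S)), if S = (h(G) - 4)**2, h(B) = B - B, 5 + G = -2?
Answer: 2820/7949693 - sqrt(2707)/7949693 ≈ 0.00034819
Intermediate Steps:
G = -7 (G = -5 - 2 = -7)
h(B) = 0
S = 16 (S = (0 - 4)**2 = (-4)**2 = 16)
1/(2820 + sqrt(2691 + S)) = 1/(2820 + sqrt(2691 + 16)) = 1/(2820 + sqrt(2707))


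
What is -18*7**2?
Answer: -882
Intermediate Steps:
-18*7**2 = -18*49 = -882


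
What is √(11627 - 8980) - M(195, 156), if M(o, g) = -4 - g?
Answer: 160 + √2647 ≈ 211.45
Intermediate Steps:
√(11627 - 8980) - M(195, 156) = √(11627 - 8980) - (-4 - 1*156) = √2647 - (-4 - 156) = √2647 - 1*(-160) = √2647 + 160 = 160 + √2647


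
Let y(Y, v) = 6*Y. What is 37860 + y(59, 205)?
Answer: 38214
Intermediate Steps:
37860 + y(59, 205) = 37860 + 6*59 = 37860 + 354 = 38214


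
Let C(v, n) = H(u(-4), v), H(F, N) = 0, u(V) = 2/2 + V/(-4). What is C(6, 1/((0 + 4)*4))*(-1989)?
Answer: 0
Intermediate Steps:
u(V) = 1 - V/4 (u(V) = 2*(½) + V*(-¼) = 1 - V/4)
C(v, n) = 0
C(6, 1/((0 + 4)*4))*(-1989) = 0*(-1989) = 0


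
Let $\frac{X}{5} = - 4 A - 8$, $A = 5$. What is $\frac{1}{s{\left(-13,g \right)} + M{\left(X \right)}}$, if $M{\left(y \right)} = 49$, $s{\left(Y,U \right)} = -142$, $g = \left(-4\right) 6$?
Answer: $- \frac{1}{93} \approx -0.010753$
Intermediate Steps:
$g = -24$
$X = -140$ ($X = 5 \left(\left(-4\right) 5 - 8\right) = 5 \left(-20 - 8\right) = 5 \left(-28\right) = -140$)
$\frac{1}{s{\left(-13,g \right)} + M{\left(X \right)}} = \frac{1}{-142 + 49} = \frac{1}{-93} = - \frac{1}{93}$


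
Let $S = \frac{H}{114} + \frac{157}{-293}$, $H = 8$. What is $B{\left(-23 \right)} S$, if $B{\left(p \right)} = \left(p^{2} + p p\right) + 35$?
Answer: $- \frac{8500261}{16701} \approx -508.97$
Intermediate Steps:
$S = - \frac{7777}{16701}$ ($S = \frac{8}{114} + \frac{157}{-293} = 8 \cdot \frac{1}{114} + 157 \left(- \frac{1}{293}\right) = \frac{4}{57} - \frac{157}{293} = - \frac{7777}{16701} \approx -0.46566$)
$B{\left(p \right)} = 35 + 2 p^{2}$ ($B{\left(p \right)} = \left(p^{2} + p^{2}\right) + 35 = 2 p^{2} + 35 = 35 + 2 p^{2}$)
$B{\left(-23 \right)} S = \left(35 + 2 \left(-23\right)^{2}\right) \left(- \frac{7777}{16701}\right) = \left(35 + 2 \cdot 529\right) \left(- \frac{7777}{16701}\right) = \left(35 + 1058\right) \left(- \frac{7777}{16701}\right) = 1093 \left(- \frac{7777}{16701}\right) = - \frac{8500261}{16701}$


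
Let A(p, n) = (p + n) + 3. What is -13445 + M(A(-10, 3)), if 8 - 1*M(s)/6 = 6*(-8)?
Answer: -13109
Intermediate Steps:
A(p, n) = 3 + n + p (A(p, n) = (n + p) + 3 = 3 + n + p)
M(s) = 336 (M(s) = 48 - 36*(-8) = 48 - 6*(-48) = 48 + 288 = 336)
-13445 + M(A(-10, 3)) = -13445 + 336 = -13109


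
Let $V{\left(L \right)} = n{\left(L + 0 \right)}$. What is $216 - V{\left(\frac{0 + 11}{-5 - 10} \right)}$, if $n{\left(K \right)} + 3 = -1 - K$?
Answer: $\frac{3289}{15} \approx 219.27$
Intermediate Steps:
$n{\left(K \right)} = -4 - K$ ($n{\left(K \right)} = -3 - \left(1 + K\right) = -4 - K$)
$V{\left(L \right)} = -4 - L$ ($V{\left(L \right)} = -4 - \left(L + 0\right) = -4 - L$)
$216 - V{\left(\frac{0 + 11}{-5 - 10} \right)} = 216 - \left(-4 - \frac{0 + 11}{-5 - 10}\right) = 216 - \left(-4 - \frac{11}{-15}\right) = 216 - \left(-4 - 11 \left(- \frac{1}{15}\right)\right) = 216 - \left(-4 - - \frac{11}{15}\right) = 216 - \left(-4 + \frac{11}{15}\right) = 216 - - \frac{49}{15} = 216 + \frac{49}{15} = \frac{3289}{15}$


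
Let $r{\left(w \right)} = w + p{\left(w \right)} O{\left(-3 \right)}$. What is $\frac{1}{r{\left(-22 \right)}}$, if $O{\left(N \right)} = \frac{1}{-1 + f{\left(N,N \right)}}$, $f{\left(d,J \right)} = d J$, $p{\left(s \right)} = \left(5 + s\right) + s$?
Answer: $- \frac{8}{215} \approx -0.037209$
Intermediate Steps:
$p{\left(s \right)} = 5 + 2 s$
$f{\left(d,J \right)} = J d$
$O{\left(N \right)} = \frac{1}{-1 + N^{2}}$ ($O{\left(N \right)} = \frac{1}{-1 + N N} = \frac{1}{-1 + N^{2}}$)
$r{\left(w \right)} = \frac{5}{8} + \frac{5 w}{4}$ ($r{\left(w \right)} = w + \frac{5 + 2 w}{-1 + \left(-3\right)^{2}} = w + \frac{5 + 2 w}{-1 + 9} = w + \frac{5 + 2 w}{8} = w + \left(5 + 2 w\right) \frac{1}{8} = w + \left(\frac{5}{8} + \frac{w}{4}\right) = \frac{5}{8} + \frac{5 w}{4}$)
$\frac{1}{r{\left(-22 \right)}} = \frac{1}{\frac{5}{8} + \frac{5}{4} \left(-22\right)} = \frac{1}{\frac{5}{8} - \frac{55}{2}} = \frac{1}{- \frac{215}{8}} = - \frac{8}{215}$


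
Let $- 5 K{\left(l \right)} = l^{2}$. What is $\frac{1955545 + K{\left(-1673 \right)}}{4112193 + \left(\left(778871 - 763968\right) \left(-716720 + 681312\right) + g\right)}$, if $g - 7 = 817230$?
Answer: $- \frac{3489398}{1306889985} \approx -0.00267$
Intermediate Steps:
$g = 817237$ ($g = 7 + 817230 = 817237$)
$K{\left(l \right)} = - \frac{l^{2}}{5}$
$\frac{1955545 + K{\left(-1673 \right)}}{4112193 + \left(\left(778871 - 763968\right) \left(-716720 + 681312\right) + g\right)} = \frac{1955545 - \frac{\left(-1673\right)^{2}}{5}}{4112193 + \left(\left(778871 - 763968\right) \left(-716720 + 681312\right) + 817237\right)} = \frac{1955545 - \frac{2798929}{5}}{4112193 + \left(14903 \left(-35408\right) + 817237\right)} = \frac{1955545 - \frac{2798929}{5}}{4112193 + \left(-527685424 + 817237\right)} = \frac{6978796}{5 \left(4112193 - 526868187\right)} = \frac{6978796}{5 \left(-522755994\right)} = \frac{6978796}{5} \left(- \frac{1}{522755994}\right) = - \frac{3489398}{1306889985}$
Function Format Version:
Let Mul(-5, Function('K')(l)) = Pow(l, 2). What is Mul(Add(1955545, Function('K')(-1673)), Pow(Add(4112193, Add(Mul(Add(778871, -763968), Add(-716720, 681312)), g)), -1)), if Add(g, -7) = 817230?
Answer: Rational(-3489398, 1306889985) ≈ -0.0026700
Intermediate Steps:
g = 817237 (g = Add(7, 817230) = 817237)
Function('K')(l) = Mul(Rational(-1, 5), Pow(l, 2))
Mul(Add(1955545, Function('K')(-1673)), Pow(Add(4112193, Add(Mul(Add(778871, -763968), Add(-716720, 681312)), g)), -1)) = Mul(Add(1955545, Mul(Rational(-1, 5), Pow(-1673, 2))), Pow(Add(4112193, Add(Mul(Add(778871, -763968), Add(-716720, 681312)), 817237)), -1)) = Mul(Add(1955545, Mul(Rational(-1, 5), 2798929)), Pow(Add(4112193, Add(Mul(14903, -35408), 817237)), -1)) = Mul(Add(1955545, Rational(-2798929, 5)), Pow(Add(4112193, Add(-527685424, 817237)), -1)) = Mul(Rational(6978796, 5), Pow(Add(4112193, -526868187), -1)) = Mul(Rational(6978796, 5), Pow(-522755994, -1)) = Mul(Rational(6978796, 5), Rational(-1, 522755994)) = Rational(-3489398, 1306889985)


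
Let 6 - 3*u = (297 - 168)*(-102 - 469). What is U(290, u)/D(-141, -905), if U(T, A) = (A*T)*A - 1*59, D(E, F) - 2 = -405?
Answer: -174854927191/403 ≈ -4.3388e+8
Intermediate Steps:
D(E, F) = -403 (D(E, F) = 2 - 405 = -403)
u = 24555 (u = 2 - (297 - 168)*(-102 - 469)/3 = 2 - 43*(-571) = 2 - 1/3*(-73659) = 2 + 24553 = 24555)
U(T, A) = -59 + T*A**2 (U(T, A) = T*A**2 - 59 = -59 + T*A**2)
U(290, u)/D(-141, -905) = (-59 + 290*24555**2)/(-403) = (-59 + 290*602948025)*(-1/403) = (-59 + 174854927250)*(-1/403) = 174854927191*(-1/403) = -174854927191/403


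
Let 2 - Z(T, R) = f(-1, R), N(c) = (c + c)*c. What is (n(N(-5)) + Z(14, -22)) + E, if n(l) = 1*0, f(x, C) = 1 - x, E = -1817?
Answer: -1817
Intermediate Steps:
N(c) = 2*c² (N(c) = (2*c)*c = 2*c²)
Z(T, R) = 0 (Z(T, R) = 2 - (1 - 1*(-1)) = 2 - (1 + 1) = 2 - 1*2 = 2 - 2 = 0)
n(l) = 0
(n(N(-5)) + Z(14, -22)) + E = (0 + 0) - 1817 = 0 - 1817 = -1817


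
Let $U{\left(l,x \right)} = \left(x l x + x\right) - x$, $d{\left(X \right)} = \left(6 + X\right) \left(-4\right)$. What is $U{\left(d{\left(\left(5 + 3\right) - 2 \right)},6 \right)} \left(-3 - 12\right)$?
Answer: $25920$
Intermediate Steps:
$d{\left(X \right)} = -24 - 4 X$
$U{\left(l,x \right)} = l x^{2}$ ($U{\left(l,x \right)} = \left(l x x + x\right) - x = \left(l x^{2} + x\right) - x = \left(x + l x^{2}\right) - x = l x^{2}$)
$U{\left(d{\left(\left(5 + 3\right) - 2 \right)},6 \right)} \left(-3 - 12\right) = \left(-24 - 4 \left(\left(5 + 3\right) - 2\right)\right) 6^{2} \left(-3 - 12\right) = \left(-24 - 4 \left(8 - 2\right)\right) 36 \left(-15\right) = \left(-24 - 24\right) 36 \left(-15\right) = \left(-48\right) 36 \left(-15\right) = \left(-1728\right) \left(-15\right) = 25920$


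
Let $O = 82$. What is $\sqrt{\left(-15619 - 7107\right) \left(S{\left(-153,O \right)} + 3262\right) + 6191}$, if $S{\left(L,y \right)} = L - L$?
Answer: $i \sqrt{74126021} \approx 8609.6 i$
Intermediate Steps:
$S{\left(L,y \right)} = 0$
$\sqrt{\left(-15619 - 7107\right) \left(S{\left(-153,O \right)} + 3262\right) + 6191} = \sqrt{\left(-15619 - 7107\right) \left(0 + 3262\right) + 6191} = \sqrt{\left(-22726\right) 3262 + 6191} = \sqrt{-74132212 + 6191} = \sqrt{-74126021} = i \sqrt{74126021}$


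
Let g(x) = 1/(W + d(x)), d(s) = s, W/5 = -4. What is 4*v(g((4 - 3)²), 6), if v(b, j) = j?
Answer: 24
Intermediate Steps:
W = -20 (W = 5*(-4) = -20)
g(x) = 1/(-20 + x)
4*v(g((4 - 3)²), 6) = 4*6 = 24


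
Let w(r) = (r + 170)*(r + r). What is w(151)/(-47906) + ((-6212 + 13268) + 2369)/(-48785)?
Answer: -518082952/233709421 ≈ -2.2168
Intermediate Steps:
w(r) = 2*r*(170 + r) (w(r) = (170 + r)*(2*r) = 2*r*(170 + r))
w(151)/(-47906) + ((-6212 + 13268) + 2369)/(-48785) = (2*151*(170 + 151))/(-47906) + ((-6212 + 13268) + 2369)/(-48785) = (2*151*321)*(-1/47906) + (7056 + 2369)*(-1/48785) = 96942*(-1/47906) + 9425*(-1/48785) = -48471/23953 - 1885/9757 = -518082952/233709421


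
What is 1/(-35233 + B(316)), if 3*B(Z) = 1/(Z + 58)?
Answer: -1122/39531425 ≈ -2.8382e-5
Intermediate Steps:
B(Z) = 1/(3*(58 + Z)) (B(Z) = 1/(3*(Z + 58)) = 1/(3*(58 + Z)))
1/(-35233 + B(316)) = 1/(-35233 + 1/(3*(58 + 316))) = 1/(-35233 + (⅓)/374) = 1/(-35233 + (⅓)*(1/374)) = 1/(-35233 + 1/1122) = 1/(-39531425/1122) = -1122/39531425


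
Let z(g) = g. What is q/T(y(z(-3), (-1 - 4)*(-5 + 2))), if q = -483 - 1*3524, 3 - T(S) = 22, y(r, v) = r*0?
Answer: 4007/19 ≈ 210.89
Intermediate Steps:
y(r, v) = 0
T(S) = -19 (T(S) = 3 - 1*22 = 3 - 22 = -19)
q = -4007 (q = -483 - 3524 = -4007)
q/T(y(z(-3), (-1 - 4)*(-5 + 2))) = -4007/(-19) = -4007*(-1/19) = 4007/19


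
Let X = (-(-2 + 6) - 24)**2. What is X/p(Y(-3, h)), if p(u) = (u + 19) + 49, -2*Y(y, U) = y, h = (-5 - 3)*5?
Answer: 1568/139 ≈ 11.281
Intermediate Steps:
h = -40 (h = -8*5 = -40)
Y(y, U) = -y/2
p(u) = 68 + u (p(u) = (19 + u) + 49 = 68 + u)
X = 784 (X = (-1*4 - 24)**2 = (-4 - 24)**2 = (-28)**2 = 784)
X/p(Y(-3, h)) = 784/(68 - 1/2*(-3)) = 784/(68 + 3/2) = 784/(139/2) = 784*(2/139) = 1568/139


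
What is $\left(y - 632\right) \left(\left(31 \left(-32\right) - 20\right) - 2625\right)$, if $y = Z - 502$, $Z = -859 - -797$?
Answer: $4349852$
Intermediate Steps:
$Z = -62$ ($Z = -859 + 797 = -62$)
$y = -564$ ($y = -62 - 502 = -564$)
$\left(y - 632\right) \left(\left(31 \left(-32\right) - 20\right) - 2625\right) = \left(-564 - 632\right) \left(\left(31 \left(-32\right) - 20\right) - 2625\right) = - 1196 \left(\left(-992 - 20\right) - 2625\right) = - 1196 \left(-1012 - 2625\right) = \left(-1196\right) \left(-3637\right) = 4349852$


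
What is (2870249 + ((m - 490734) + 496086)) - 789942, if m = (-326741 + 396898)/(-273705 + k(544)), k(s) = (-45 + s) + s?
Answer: 568679884101/272662 ≈ 2.0857e+6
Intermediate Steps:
k(s) = -45 + 2*s
m = -70157/272662 (m = (-326741 + 396898)/(-273705 + (-45 + 2*544)) = 70157/(-273705 + (-45 + 1088)) = 70157/(-273705 + 1043) = 70157/(-272662) = 70157*(-1/272662) = -70157/272662 ≈ -0.25730)
(2870249 + ((m - 490734) + 496086)) - 789942 = (2870249 + ((-70157/272662 - 490734) + 496086)) - 789942 = (2870249 + (-133804584065/272662 + 496086)) - 789942 = (2870249 + 1459216867/272662) - 789942 = 784067049705/272662 - 789942 = 568679884101/272662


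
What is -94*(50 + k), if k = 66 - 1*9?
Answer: -10058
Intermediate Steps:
k = 57 (k = 66 - 9 = 57)
-94*(50 + k) = -94*(50 + 57) = -94*107 = -10058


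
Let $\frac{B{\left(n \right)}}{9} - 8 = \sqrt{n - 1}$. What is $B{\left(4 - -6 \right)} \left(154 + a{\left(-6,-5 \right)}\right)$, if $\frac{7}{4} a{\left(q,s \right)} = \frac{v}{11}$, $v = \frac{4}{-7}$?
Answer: $\frac{746910}{49} \approx 15243.0$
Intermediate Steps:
$v = - \frac{4}{7}$ ($v = 4 \left(- \frac{1}{7}\right) = - \frac{4}{7} \approx -0.57143$)
$a{\left(q,s \right)} = - \frac{16}{539}$ ($a{\left(q,s \right)} = \frac{4 \left(- \frac{4}{7 \cdot 11}\right)}{7} = \frac{4 \left(\left(- \frac{4}{7}\right) \frac{1}{11}\right)}{7} = \frac{4}{7} \left(- \frac{4}{77}\right) = - \frac{16}{539}$)
$B{\left(n \right)} = 72 + 9 \sqrt{-1 + n}$ ($B{\left(n \right)} = 72 + 9 \sqrt{n - 1} = 72 + 9 \sqrt{-1 + n}$)
$B{\left(4 - -6 \right)} \left(154 + a{\left(-6,-5 \right)}\right) = \left(72 + 9 \sqrt{-1 + \left(4 - -6\right)}\right) \left(154 - \frac{16}{539}\right) = \left(72 + 9 \sqrt{-1 + \left(4 + 6\right)}\right) \frac{82990}{539} = \left(72 + 9 \sqrt{-1 + 10}\right) \frac{82990}{539} = \left(72 + 9 \sqrt{9}\right) \frac{82990}{539} = \left(72 + 9 \cdot 3\right) \frac{82990}{539} = \left(72 + 27\right) \frac{82990}{539} = 99 \cdot \frac{82990}{539} = \frac{746910}{49}$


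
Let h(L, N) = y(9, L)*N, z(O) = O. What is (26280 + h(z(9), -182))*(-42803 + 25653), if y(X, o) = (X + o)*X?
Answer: 54948600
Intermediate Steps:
y(X, o) = X*(X + o)
h(L, N) = N*(81 + 9*L) (h(L, N) = (9*(9 + L))*N = (81 + 9*L)*N = N*(81 + 9*L))
(26280 + h(z(9), -182))*(-42803 + 25653) = (26280 + 9*(-182)*(9 + 9))*(-42803 + 25653) = (26280 + 9*(-182)*18)*(-17150) = (26280 - 29484)*(-17150) = -3204*(-17150) = 54948600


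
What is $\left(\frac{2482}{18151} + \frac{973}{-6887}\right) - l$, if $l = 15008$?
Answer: $- \frac{1876089669885}{125005937} \approx -15008.0$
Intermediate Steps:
$\left(\frac{2482}{18151} + \frac{973}{-6887}\right) - l = \left(\frac{2482}{18151} + \frac{973}{-6887}\right) - 15008 = \left(2482 \cdot \frac{1}{18151} + 973 \left(- \frac{1}{6887}\right)\right) - 15008 = \left(\frac{2482}{18151} - \frac{973}{6887}\right) - 15008 = - \frac{567389}{125005937} - 15008 = - \frac{1876089669885}{125005937}$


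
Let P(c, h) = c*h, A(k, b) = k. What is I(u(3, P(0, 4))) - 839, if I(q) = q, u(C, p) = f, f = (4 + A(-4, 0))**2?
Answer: -839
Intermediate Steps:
f = 0 (f = (4 - 4)**2 = 0**2 = 0)
u(C, p) = 0
I(u(3, P(0, 4))) - 839 = 0 - 839 = -839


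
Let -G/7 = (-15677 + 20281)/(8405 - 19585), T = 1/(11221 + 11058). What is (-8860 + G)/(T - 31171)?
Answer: 183843656799/647004029620 ≈ 0.28415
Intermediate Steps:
T = 1/22279 ≈ 4.4885e-5
G = 8057/2795 (G = -7*(-15677 + 20281)/(8405 - 19585) = -32228/(-11180) = -32228*(-1)/11180 = -7*(-1151/2795) = 8057/2795 ≈ 2.8826)
(-8860 + G)/(T - 31171) = (-8860 + 8057/2795)/(1/22279 - 31171) = -24755643/(2795*(-694458708/22279)) = -24755643/2795*(-22279/694458708) = 183843656799/647004029620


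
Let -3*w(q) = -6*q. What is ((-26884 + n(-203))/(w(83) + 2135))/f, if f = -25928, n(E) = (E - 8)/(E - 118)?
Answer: 8629553/19150965288 ≈ 0.00045061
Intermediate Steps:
n(E) = (-8 + E)/(-118 + E)
w(q) = 2*q (w(q) = -(-2)*q = 2*q)
((-26884 + n(-203))/(w(83) + 2135))/f = ((-26884 + (-8 - 203)/(-118 - 203))/(2*83 + 2135))/(-25928) = ((-26884 - 211/(-321))/(166 + 2135))*(-1/25928) = ((-26884 - 1/321*(-211))/2301)*(-1/25928) = ((-26884 + 211/321)*(1/2301))*(-1/25928) = -8629553/321*1/2301*(-1/25928) = -8629553/738621*(-1/25928) = 8629553/19150965288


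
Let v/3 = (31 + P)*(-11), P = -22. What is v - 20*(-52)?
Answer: 743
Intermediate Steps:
v = -297 (v = 3*((31 - 22)*(-11)) = 3*(9*(-11)) = 3*(-99) = -297)
v - 20*(-52) = -297 - 20*(-52) = -297 + 1040 = 743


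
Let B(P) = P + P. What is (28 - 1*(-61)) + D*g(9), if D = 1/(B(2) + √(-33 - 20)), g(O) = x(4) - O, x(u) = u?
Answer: 6121/69 + 5*I*√53/69 ≈ 88.71 + 0.52754*I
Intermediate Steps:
B(P) = 2*P
g(O) = 4 - O
D = 1/(4 + I*√53) (D = 1/(2*2 + √(-33 - 20)) = 1/(4 + √(-53)) = 1/(4 + I*√53) ≈ 0.057971 - 0.10551*I)
(28 - 1*(-61)) + D*g(9) = (28 - 1*(-61)) + (4/69 - I*√53/69)*(4 - 1*9) = (28 + 61) + (4/69 - I*√53/69)*(4 - 9) = 89 + (4/69 - I*√53/69)*(-5) = 89 + (-20/69 + 5*I*√53/69) = 6121/69 + 5*I*√53/69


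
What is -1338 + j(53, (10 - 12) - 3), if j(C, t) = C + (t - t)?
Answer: -1285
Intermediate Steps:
j(C, t) = C (j(C, t) = C + 0 = C)
-1338 + j(53, (10 - 12) - 3) = -1338 + 53 = -1285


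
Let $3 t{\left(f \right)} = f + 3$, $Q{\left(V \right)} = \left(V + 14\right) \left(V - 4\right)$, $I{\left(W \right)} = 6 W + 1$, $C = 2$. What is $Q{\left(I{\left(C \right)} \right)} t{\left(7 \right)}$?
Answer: $810$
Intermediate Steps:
$I{\left(W \right)} = 1 + 6 W$
$Q{\left(V \right)} = \left(-4 + V\right) \left(14 + V\right)$ ($Q{\left(V \right)} = \left(14 + V\right) \left(-4 + V\right) = \left(-4 + V\right) \left(14 + V\right)$)
$t{\left(f \right)} = 1 + \frac{f}{3}$ ($t{\left(f \right)} = \frac{f + 3}{3} = \frac{3 + f}{3} = 1 + \frac{f}{3}$)
$Q{\left(I{\left(C \right)} \right)} t{\left(7 \right)} = \left(-56 + \left(1 + 6 \cdot 2\right)^{2} + 10 \left(1 + 6 \cdot 2\right)\right) \left(1 + \frac{1}{3} \cdot 7\right) = \left(-56 + \left(1 + 12\right)^{2} + 10 \left(1 + 12\right)\right) \left(1 + \frac{7}{3}\right) = \left(-56 + 13^{2} + 10 \cdot 13\right) \frac{10}{3} = \left(-56 + 169 + 130\right) \frac{10}{3} = 243 \cdot \frac{10}{3} = 810$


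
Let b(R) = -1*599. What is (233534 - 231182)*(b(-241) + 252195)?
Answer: 591753792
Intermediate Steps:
b(R) = -599
(233534 - 231182)*(b(-241) + 252195) = (233534 - 231182)*(-599 + 252195) = 2352*251596 = 591753792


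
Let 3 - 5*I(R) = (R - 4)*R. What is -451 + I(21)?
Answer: -2609/5 ≈ -521.80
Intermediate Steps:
I(R) = 3/5 - R*(-4 + R)/5 (I(R) = 3/5 - (R - 4)*R/5 = 3/5 - (-4 + R)*R/5 = 3/5 - R*(-4 + R)/5)
-451 + I(21) = -451 + (3/5 - 1/5*21**2 + (4/5)*21) = -451 + (3/5 - 1/5*441 + 84/5) = -451 + (3/5 - 441/5 + 84/5) = -451 - 354/5 = -2609/5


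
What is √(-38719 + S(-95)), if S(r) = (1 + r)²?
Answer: I*√29883 ≈ 172.87*I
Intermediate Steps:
√(-38719 + S(-95)) = √(-38719 + (1 - 95)²) = √(-38719 + (-94)²) = √(-38719 + 8836) = √(-29883) = I*√29883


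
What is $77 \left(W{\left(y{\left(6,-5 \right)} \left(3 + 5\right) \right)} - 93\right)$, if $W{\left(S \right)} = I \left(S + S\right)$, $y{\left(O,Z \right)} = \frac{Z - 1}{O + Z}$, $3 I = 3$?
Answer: $-14553$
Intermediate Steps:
$I = 1$ ($I = \frac{1}{3} \cdot 3 = 1$)
$y{\left(O,Z \right)} = \frac{-1 + Z}{O + Z}$
$W{\left(S \right)} = 2 S$ ($W{\left(S \right)} = 1 \left(S + S\right) = 1 \cdot 2 S = 2 S$)
$77 \left(W{\left(y{\left(6,-5 \right)} \left(3 + 5\right) \right)} - 93\right) = 77 \left(2 \frac{-1 - 5}{6 - 5} \left(3 + 5\right) - 93\right) = 77 \left(2 \cdot 1^{-1} \left(-6\right) 8 - 93\right) = 77 \left(2 \cdot 1 \left(-6\right) 8 - 93\right) = 77 \left(2 \left(\left(-6\right) 8\right) - 93\right) = 77 \left(2 \left(-48\right) - 93\right) = 77 \left(-96 - 93\right) = 77 \left(-189\right) = -14553$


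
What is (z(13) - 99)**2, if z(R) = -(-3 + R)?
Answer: 11881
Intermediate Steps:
z(R) = 3 - R
(z(13) - 99)**2 = ((3 - 1*13) - 99)**2 = ((3 - 13) - 99)**2 = (-10 - 99)**2 = (-109)**2 = 11881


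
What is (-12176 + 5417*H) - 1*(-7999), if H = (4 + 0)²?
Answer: 82495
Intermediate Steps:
H = 16 (H = 4² = 16)
(-12176 + 5417*H) - 1*(-7999) = (-12176 + 5417*16) - 1*(-7999) = (-12176 + 86672) + 7999 = 74496 + 7999 = 82495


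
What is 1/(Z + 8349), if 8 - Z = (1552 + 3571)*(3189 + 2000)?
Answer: -1/26574890 ≈ -3.7629e-8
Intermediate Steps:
Z = -26583239 (Z = 8 - (1552 + 3571)*(3189 + 2000) = 8 - 5123*5189 = 8 - 1*26583247 = 8 - 26583247 = -26583239)
1/(Z + 8349) = 1/(-26583239 + 8349) = 1/(-26574890) = -1/26574890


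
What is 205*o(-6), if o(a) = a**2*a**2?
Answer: 265680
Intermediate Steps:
o(a) = a**4
205*o(-6) = 205*(-6)**4 = 205*1296 = 265680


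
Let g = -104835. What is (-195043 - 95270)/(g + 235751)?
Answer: -290313/130916 ≈ -2.2176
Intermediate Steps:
(-195043 - 95270)/(g + 235751) = (-195043 - 95270)/(-104835 + 235751) = -290313/130916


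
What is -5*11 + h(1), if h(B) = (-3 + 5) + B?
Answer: -52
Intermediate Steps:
h(B) = 2 + B
-5*11 + h(1) = -5*11 + (2 + 1) = -55 + 3 = -52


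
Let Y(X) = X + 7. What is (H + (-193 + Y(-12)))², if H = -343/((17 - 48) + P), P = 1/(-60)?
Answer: 121033018404/3463321 ≈ 34947.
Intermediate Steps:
Y(X) = 7 + X
P = -1/60 ≈ -0.016667
H = 20580/1861 (H = -343/((17 - 48) - 1/60) = -343/(-31 - 1/60) = -343/(-1861/60) = -343*(-60/1861) = 20580/1861 ≈ 11.059)
(H + (-193 + Y(-12)))² = (20580/1861 + (-193 + (7 - 12)))² = (20580/1861 + (-193 - 5))² = (20580/1861 - 198)² = (-347898/1861)² = 121033018404/3463321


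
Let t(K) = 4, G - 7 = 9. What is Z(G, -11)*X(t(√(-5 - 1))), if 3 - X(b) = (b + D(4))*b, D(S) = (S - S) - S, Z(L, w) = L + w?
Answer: 15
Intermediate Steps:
G = 16 (G = 7 + 9 = 16)
D(S) = -S (D(S) = 0 - S = -S)
X(b) = 3 - b*(-4 + b) (X(b) = 3 - (b - 1*4)*b = 3 - (b - 4)*b = 3 - (-4 + b)*b = 3 - b*(-4 + b))
Z(G, -11)*X(t(√(-5 - 1))) = (16 - 11)*(3 - 1*4² + 4*4) = 5*(3 - 1*16 + 16) = 5*(3 - 16 + 16) = 5*3 = 15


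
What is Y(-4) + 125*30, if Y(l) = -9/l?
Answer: 15009/4 ≈ 3752.3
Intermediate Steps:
Y(-4) + 125*30 = -9/(-4) + 125*30 = -9*(-¼) + 3750 = 9/4 + 3750 = 15009/4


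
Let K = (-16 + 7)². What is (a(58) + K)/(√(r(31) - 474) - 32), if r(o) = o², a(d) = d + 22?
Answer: -5152/537 - 161*√487/537 ≈ -16.210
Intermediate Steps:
a(d) = 22 + d
K = 81 (K = (-9)² = 81)
(a(58) + K)/(√(r(31) - 474) - 32) = ((22 + 58) + 81)/(√(31² - 474) - 32) = (80 + 81)/(√(961 - 474) - 32) = 161/(√487 - 32) = 161/(-32 + √487)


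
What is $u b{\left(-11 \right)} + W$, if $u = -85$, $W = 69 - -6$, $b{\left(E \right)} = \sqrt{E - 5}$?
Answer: $75 - 340 i \approx 75.0 - 340.0 i$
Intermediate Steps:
$b{\left(E \right)} = \sqrt{-5 + E}$
$W = 75$ ($W = 69 + 6 = 75$)
$u b{\left(-11 \right)} + W = - 85 \sqrt{-5 - 11} + 75 = - 85 \sqrt{-16} + 75 = - 85 \cdot 4 i + 75 = - 340 i + 75 = 75 - 340 i$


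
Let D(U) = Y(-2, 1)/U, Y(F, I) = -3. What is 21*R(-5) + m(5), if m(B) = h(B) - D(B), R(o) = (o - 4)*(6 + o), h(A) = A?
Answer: -917/5 ≈ -183.40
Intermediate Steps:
R(o) = (-4 + o)*(6 + o)
D(U) = -3/U
m(B) = B + 3/B (m(B) = B - (-3)/B = B + 3/B)
21*R(-5) + m(5) = 21*(-24 + (-5)² + 2*(-5)) + (5 + 3/5) = 21*(-24 + 25 - 10) + (5 + 3*(⅕)) = 21*(-9) + (5 + ⅗) = -189 + 28/5 = -917/5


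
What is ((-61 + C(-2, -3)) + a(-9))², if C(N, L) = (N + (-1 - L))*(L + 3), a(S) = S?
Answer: 4900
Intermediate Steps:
C(N, L) = (3 + L)*(-1 + N - L) (C(N, L) = (-1 + N - L)*(3 + L) = (3 + L)*(-1 + N - L))
((-61 + C(-2, -3)) + a(-9))² = ((-61 + (-3 - 1*(-3)² - 4*(-3) + 3*(-2) - 3*(-2))) - 9)² = ((-61 + (-3 - 1*9 + 12 - 6 + 6)) - 9)² = ((-61 + (-3 - 9 + 12 - 6 + 6)) - 9)² = ((-61 + 0) - 9)² = (-61 - 9)² = (-70)² = 4900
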